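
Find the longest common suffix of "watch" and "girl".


Word 1: "watch"
Word 2: "girl"
Comparing from end:
  Pos -1: 'h' != 'l' (stop)
LCS = "" (length 0)


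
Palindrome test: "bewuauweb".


Word: "bewuauweb"
Reversed: "bewuauweb"
Forward == Backward? bewuauweb == bewuauweb
Palindrome = Yes


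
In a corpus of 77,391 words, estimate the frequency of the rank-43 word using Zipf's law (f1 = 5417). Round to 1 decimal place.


Zipf's law: f(r) = f(1) / r
f(1) = 5417
f(43) = 5417 / 43
= 126.0 occurrences


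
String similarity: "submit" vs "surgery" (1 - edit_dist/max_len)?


Word 1: "submit" (length 6)
Word 2: "surgery" (length 7)
One optimal edit sequence:
  1. keep 's'
  2. keep 'u'
  3. insert 'r'  (+1)
  4. substitute 'b' -> 'g'  (+1)
  5. substitute 'm' -> 'e'  (+1)
  6. substitute 'i' -> 'r'  (+1)
  7. substitute 't' -> 'y'  (+1)
Edit distance = 5
Max length = max(6, 7) = 7
Similarity = 1 - 5/7
= 0.2857


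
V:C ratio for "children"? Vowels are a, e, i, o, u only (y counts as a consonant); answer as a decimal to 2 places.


Word: "children"
Vowels (a,e,i,o,u): 2
Consonants: 6
Ratio = 2/6
= 0.33


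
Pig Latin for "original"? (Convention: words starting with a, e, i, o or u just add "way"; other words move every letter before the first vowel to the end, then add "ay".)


Word: "original"
Starts with vowel → add 'way'
Pig Latin = "originalway"


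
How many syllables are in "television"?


Word: "television"
Syllable breakdown: tel · e · vi · sion
Counting: 4 parts
= 4 syllables


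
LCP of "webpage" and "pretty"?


Word 1: "webpage"
Word 2: "pretty"
Comparing from start:
  Pos 0: 'w' != 'p' (stop)
LCP = "" (length 0)


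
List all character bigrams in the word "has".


Word: "has" (length 3)
Number of bigrams = 3 - 2 + 1 = 2
  Position 0: "ha"
  Position 1: "as"
Bigrams = "ha", "as"


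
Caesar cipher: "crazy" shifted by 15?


Word: "crazy"
Shift: 15
Each letter → (letter + shift) mod 26:
  'c' (2) + 15 = 17 → 'r'
  'r' (17) + 15 = 6 → 'g'
  'a' (0) + 15 = 15 → 'p'
  'z' (25) + 15 = 14 → 'o'
  'y' (24) + 15 = 13 → 'n'
Result = "rgpon"


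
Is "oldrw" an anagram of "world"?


Word 1: "world" → sorted: dlorw
Word 2: "oldrw" → sorted: dlorw
Same letters? dlorw == dlorw
Anagram = Yes


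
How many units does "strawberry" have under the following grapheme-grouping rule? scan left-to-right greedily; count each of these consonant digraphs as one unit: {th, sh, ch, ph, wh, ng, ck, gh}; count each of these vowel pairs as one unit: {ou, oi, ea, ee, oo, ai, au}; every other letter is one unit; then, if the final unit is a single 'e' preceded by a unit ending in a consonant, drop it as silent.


Word: "strawberry" (10 letters)
Left-to-right scan:
  (1) 's' (letter)
  (2) 't' (letter)
  (3) 'r' (letter)
  (4) 'a' (letter)
  (5) 'w' (letter)
  (6) 'b' (letter)
  (7) 'e' (letter)
  (8) 'r' (letter)
  (9) 'r' (letter)
  (10) 'y' (letter)
Units from scan: 10
Sound units = 10 units


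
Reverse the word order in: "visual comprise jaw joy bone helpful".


Original: "visual comprise jaw joy bone helpful"
Words (1..n): visual | comprise | jaw | joy | bone | helpful
Reversed (n..1): helpful | bone | joy | jaw | comprise | visual
Result = "helpful bone joy jaw comprise visual"


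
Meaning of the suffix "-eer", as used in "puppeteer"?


Suffix: -eer
Example: puppeteer = puppet + -eer
Meaning = one who is concerned with


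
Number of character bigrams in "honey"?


Word: "honey" (length 5)
Number of 2-grams = length - 2 + 1 = 5 - 2 + 1
= 4


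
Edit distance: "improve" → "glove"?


Word 1: "improve" (length 7)
Word 2: "glove" (length 5)
One optimal edit sequence (insert/delete/substitute each cost 1):
  1. delete 'i'  (+1)
  2. delete 'm'  (+1)
  3. substitute 'p' -> 'g'  (+1)
  4. substitute 'r' -> 'l'  (+1)
  5. keep 'o'
  6. keep 'v'
  7. keep 'e'
Total edit operations: 4
Edit distance = 4


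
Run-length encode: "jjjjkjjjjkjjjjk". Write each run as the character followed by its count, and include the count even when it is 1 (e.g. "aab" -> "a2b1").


String: "jjjjkjjjjkjjjjk"
Scanning for consecutive runs:
  'j' x 4
  'k' x 1
  'j' x 4
  'k' x 1
  'j' x 4
  'k' x 1
RLE = "j4k1j4k1j4k1"


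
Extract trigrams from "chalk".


Word: "chalk" (length 5)
Number of trigrams = 5 - 3 + 1 = 3
  Position 0: "cha"
  Position 1: "hal"
  Position 2: "alk"
Trigrams = "cha", "hal", "alk"


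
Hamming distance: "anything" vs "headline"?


Comparing character by character (same length = 8):
  Pos 0: 'a' vs 'h' !=
  Pos 1: 'n' vs 'e' !=
  Pos 2: 'y' vs 'a' !=
  Pos 3: 't' vs 'd' !=
  Pos 4: 'h' vs 'l' !=
  Pos 5: 'i' vs 'i' =
  Pos 6: 'n' vs 'n' =
  Pos 7: 'g' vs 'e' !=
Hamming distance = 6


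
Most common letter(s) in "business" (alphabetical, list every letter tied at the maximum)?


Word: "business"
Letter counts:
  'b': 1
  'e': 1
  'i': 1
  'n': 1
  's': 3
  'u': 1
Maximum count = 3
Most frequent = 's' (3 times each)


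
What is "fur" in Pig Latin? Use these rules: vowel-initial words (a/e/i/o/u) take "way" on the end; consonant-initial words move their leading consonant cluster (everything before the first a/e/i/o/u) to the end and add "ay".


Word: "fur"
Starts with consonant(s) → move to end, add 'ay'
Consonant cluster: "f"
Pig Latin = "urfay"


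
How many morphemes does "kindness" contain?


Word: "kindness"
Morphemes: kind | -ness
Each morpheme carries meaning
= 2 morphemes


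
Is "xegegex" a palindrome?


Word: "xegegex"
Reversed: "xegegex"
Forward == Backward? xegegex == xegegex
Palindrome = Yes


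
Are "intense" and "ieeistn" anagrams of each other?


Word 1: "intense" → sorted: eeinnst
Word 2: "ieeistn" → sorted: eeiinst
Same letters? eeinnst != eeiinst
Anagram = No


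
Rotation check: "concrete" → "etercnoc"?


Word: "concrete", Candidate: "etercnoc"
Method: check if candidate is substring of word+word
"concreteconcrete" contains "etercnoc"? No
Is rotation = No


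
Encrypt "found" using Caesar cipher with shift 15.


Word: "found"
Shift: 15
Each letter → (letter + shift) mod 26:
  'f' (5) + 15 = 20 → 'u'
  'o' (14) + 15 = 3 → 'd'
  'u' (20) + 15 = 9 → 'j'
  'n' (13) + 15 = 2 → 'c'
  'd' (3) + 15 = 18 → 's'
Result = "udjcs"


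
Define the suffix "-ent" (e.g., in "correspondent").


Suffix: -ent
As in: correspondent -> correspond + -ent
Meaning = one who / that which


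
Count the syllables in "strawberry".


Word: "strawberry"
Syllable breakdown: straw / ber / ry
Counting: 3 parts
= 3 syllables


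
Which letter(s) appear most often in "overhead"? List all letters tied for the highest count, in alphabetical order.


Word: "overhead"
Letter counts:
  'a': 1
  'd': 1
  'e': 2
  'h': 1
  'o': 1
  'r': 1
  'v': 1
Maximum count = 2
Most frequent = 'e' (2 times each)


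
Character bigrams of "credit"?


Word: "credit" (length 6)
Number of bigrams = 6 - 2 + 1 = 5
  Position 0: "cr"
  Position 1: "re"
  Position 2: "ed"
  Position 3: "di"
  Position 4: "it"
Bigrams = "cr", "re", "ed", "di", "it"


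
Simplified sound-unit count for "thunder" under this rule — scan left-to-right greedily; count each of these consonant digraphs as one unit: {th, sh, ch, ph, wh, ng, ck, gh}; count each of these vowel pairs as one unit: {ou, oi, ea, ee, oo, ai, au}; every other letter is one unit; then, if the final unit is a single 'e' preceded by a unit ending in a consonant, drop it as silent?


Word: "thunder" (7 letters)
Left-to-right scan:
  [1] 'th' (digraph)
  [2] 'u' (letter)
  [3] 'n' (letter)
  [4] 'd' (letter)
  [5] 'e' (letter)
  [6] 'r' (letter)
Units from scan: 6
Sound units = 6 units


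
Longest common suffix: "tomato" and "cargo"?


Word 1: "tomato"
Word 2: "cargo"
Comparing from end:
  Pos -1: 'o' == 'o'
  Pos -2: 't' != 'g' (stop)
LCS = "o" (length 1)


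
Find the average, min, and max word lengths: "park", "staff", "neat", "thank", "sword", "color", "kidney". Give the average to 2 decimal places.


Lengths: "park"=4, "staff"=5, "neat"=4, "thank"=5, "sword"=5, "color"=5, "kidney"=6
Sum = 34, Count = 7
Average = 34/7 = 4.86
= avg=4.86, min=4, max=6


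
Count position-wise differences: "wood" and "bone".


Comparing character by character (same length = 4):
  Pos 0: 'w' vs 'b' !=
  Pos 1: 'o' vs 'o' =
  Pos 2: 'o' vs 'n' !=
  Pos 3: 'd' vs 'e' !=
Hamming distance = 3


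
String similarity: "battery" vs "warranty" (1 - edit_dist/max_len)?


Word 1: "battery" (length 7)
Word 2: "warranty" (length 8)
One optimal edit sequence:
  1. substitute 'b' -> 'w'  (+1)
  2. keep 'a'
  3. insert 'r'  (+1)
  4. substitute 't' -> 'r'  (+1)
  5. substitute 't' -> 'a'  (+1)
  6. substitute 'e' -> 'n'  (+1)
  7. substitute 'r' -> 't'  (+1)
  8. keep 'y'
Edit distance = 6
Max length = max(7, 8) = 8
Similarity = 1 - 6/8
= 0.2500


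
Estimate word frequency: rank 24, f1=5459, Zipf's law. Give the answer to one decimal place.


Zipf's law: f(r) = f(1) / r
f(1) = 5459
f(24) = 5459 / 24
= 227.5 occurrences


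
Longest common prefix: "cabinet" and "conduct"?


Word 1: "cabinet"
Word 2: "conduct"
Comparing from start:
  Pos 0: 'c' == 'c'
  Pos 1: 'a' != 'o' (stop)
LCP = "c" (length 1)


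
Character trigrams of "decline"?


Word: "decline" (length 7)
Number of trigrams = 7 - 3 + 1 = 5
  Position 0: "dec"
  Position 1: "ecl"
  Position 2: "cli"
  Position 3: "lin"
  Position 4: "ine"
Trigrams = "dec", "ecl", "cli", "lin", "ine"


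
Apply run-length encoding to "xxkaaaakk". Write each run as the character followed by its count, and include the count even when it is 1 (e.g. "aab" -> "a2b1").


String: "xxkaaaakk"
Scanning for consecutive runs:
  'x' x 2
  'k' x 1
  'a' x 4
  'k' x 2
RLE = "x2k1a4k2"


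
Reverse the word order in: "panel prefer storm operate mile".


Original: "panel prefer storm operate mile"
Words (1..n): panel | prefer | storm | operate | mile
Reversed (n..1): mile | operate | storm | prefer | panel
Result = "mile operate storm prefer panel"


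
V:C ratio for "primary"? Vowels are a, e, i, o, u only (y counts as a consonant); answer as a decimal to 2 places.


Word: "primary"
Vowels (a,e,i,o,u): 2
Consonants: 5
Ratio = 2/5
= 0.40


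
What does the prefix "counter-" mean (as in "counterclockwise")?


Prefix: counter-
As in: counterclockwise -> counter- + clockwise
Meaning = against / opposite


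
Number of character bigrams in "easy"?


Word: "easy" (length 4)
Number of 2-grams = length - 2 + 1 = 4 - 2 + 1
= 3


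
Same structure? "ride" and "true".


Pattern of "ride": [0, 1, 2, 3]
Pattern of "true": [0, 1, 2, 3]
Patterns match
Same pattern = Yes


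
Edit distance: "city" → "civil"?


Word 1: "city" (length 4)
Word 2: "civil" (length 5)
One optimal edit sequence (insert/delete/substitute each cost 1):
  1. keep 'c'
  2. keep 'i'
  3. insert 'v'  (+1)
  4. substitute 't' -> 'i'  (+1)
  5. substitute 'y' -> 'l'  (+1)
Total edit operations: 3
Edit distance = 3


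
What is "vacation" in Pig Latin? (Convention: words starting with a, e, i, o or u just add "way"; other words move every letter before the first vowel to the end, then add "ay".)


Word: "vacation"
Starts with consonant(s) → move to end, add 'ay'
Consonant cluster: "v"
Pig Latin = "acationvay"


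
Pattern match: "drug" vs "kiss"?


Pattern of "drug": [0, 1, 2, 3]
Pattern of "kiss": [0, 1, 2, 2]
Patterns do not match
Same pattern = No


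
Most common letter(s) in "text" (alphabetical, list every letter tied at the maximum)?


Word: "text"
Letter counts:
  'e': 1
  't': 2
  'x': 1
Maximum count = 2
Most frequent = 't' (2 times each)


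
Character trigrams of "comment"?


Word: "comment" (length 7)
Number of trigrams = 7 - 3 + 1 = 5
  Position 0: "com"
  Position 1: "omm"
  Position 2: "mme"
  Position 3: "men"
  Position 4: "ent"
Trigrams = "com", "omm", "mme", "men", "ent"


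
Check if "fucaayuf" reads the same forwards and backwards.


Word: "fucaayuf"
Reversed: "fuyaacuf"
Forward == Backward? fucaayuf != fuyaacuf
Palindrome = No


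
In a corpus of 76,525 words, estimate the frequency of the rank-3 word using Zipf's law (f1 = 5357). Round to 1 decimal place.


Zipf's law: f(r) = f(1) / r
f(1) = 5357
f(3) = 5357 / 3
= 1785.7 occurrences


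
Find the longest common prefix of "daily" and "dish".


Word 1: "daily"
Word 2: "dish"
Comparing from start:
  Pos 0: 'd' == 'd'
  Pos 1: 'a' != 'i' (stop)
LCP = "d" (length 1)


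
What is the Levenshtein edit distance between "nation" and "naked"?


Word 1: "nation" (length 6)
Word 2: "naked" (length 5)
One optimal edit sequence (insert/delete/substitute each cost 1):
  1. keep 'n'
  2. keep 'a'
  3. delete 't'  (+1)
  4. substitute 'i' -> 'k'  (+1)
  5. substitute 'o' -> 'e'  (+1)
  6. substitute 'n' -> 'd'  (+1)
Total edit operations: 4
Edit distance = 4


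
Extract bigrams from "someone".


Word: "someone" (length 7)
Number of bigrams = 7 - 2 + 1 = 6
  Position 0: "so"
  Position 1: "om"
  Position 2: "me"
  Position 3: "eo"
  Position 4: "on"
  Position 5: "ne"
Bigrams = "so", "om", "me", "eo", "on", "ne"


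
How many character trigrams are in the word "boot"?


Word: "boot" (length 4)
Number of 3-grams = length - 3 + 1 = 4 - 3 + 1
= 2


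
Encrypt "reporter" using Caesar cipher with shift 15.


Word: "reporter"
Shift: 15
Each letter → (letter + shift) mod 26:
  'r' (17) + 15 = 6 → 'g'
  'e' (4) + 15 = 19 → 't'
  'p' (15) + 15 = 4 → 'e'
  'o' (14) + 15 = 3 → 'd'
  'r' (17) + 15 = 6 → 'g'
  't' (19) + 15 = 8 → 'i'
  'e' (4) + 15 = 19 → 't'
  'r' (17) + 15 = 6 → 'g'
Result = "gtedgitg"


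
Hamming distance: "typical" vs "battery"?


Comparing character by character (same length = 7):
  Pos 0: 't' vs 'b' !=
  Pos 1: 'y' vs 'a' !=
  Pos 2: 'p' vs 't' !=
  Pos 3: 'i' vs 't' !=
  Pos 4: 'c' vs 'e' !=
  Pos 5: 'a' vs 'r' !=
  Pos 6: 'l' vs 'y' !=
Hamming distance = 7


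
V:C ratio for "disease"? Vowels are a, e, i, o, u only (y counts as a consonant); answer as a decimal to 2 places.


Word: "disease"
Vowels (a,e,i,o,u): 4
Consonants: 3
Ratio = 4/3
= 1.33


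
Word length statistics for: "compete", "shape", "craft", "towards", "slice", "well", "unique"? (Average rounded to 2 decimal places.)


Lengths: "compete"=7, "shape"=5, "craft"=5, "towards"=7, "slice"=5, "well"=4, "unique"=6
Sum = 39, Count = 7
Average = 39/7 = 5.57
= avg=5.57, min=4, max=7


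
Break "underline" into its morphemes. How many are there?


Word: "underline"
Morphemes: under- | line
Each morpheme carries meaning
= 2 morphemes


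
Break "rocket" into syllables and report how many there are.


Word: "rocket"
Syllable breakdown: rock / et
Counting: 2 parts
= 2 syllables


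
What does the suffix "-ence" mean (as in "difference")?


Suffix: -ence
Example: difference (differ + -ence)
Meaning = state of


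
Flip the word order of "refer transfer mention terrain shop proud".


Original: "refer transfer mention terrain shop proud"
Words (1..n): refer | transfer | mention | terrain | shop | proud
Reversed (n..1): proud | shop | terrain | mention | transfer | refer
Result = "proud shop terrain mention transfer refer"


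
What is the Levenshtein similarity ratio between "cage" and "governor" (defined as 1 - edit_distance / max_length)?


Word 1: "cage" (length 4)
Word 2: "governor" (length 8)
One optimal edit sequence:
  1. substitute 'c' -> 'g'  (+1)
  2. substitute 'a' -> 'o'  (+1)
  3. substitute 'g' -> 'v'  (+1)
  4. keep 'e'
  5. insert 'r'  (+1)
  6. insert 'n'  (+1)
  7. insert 'o'  (+1)
  8. insert 'r'  (+1)
Edit distance = 7
Max length = max(4, 8) = 8
Similarity = 1 - 7/8
= 0.1250


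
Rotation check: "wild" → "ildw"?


Word: "wild", Candidate: "ildw"
Method: check if candidate is substring of word+word
"wildwild" contains "ildw"? Yes
Is rotation = Yes


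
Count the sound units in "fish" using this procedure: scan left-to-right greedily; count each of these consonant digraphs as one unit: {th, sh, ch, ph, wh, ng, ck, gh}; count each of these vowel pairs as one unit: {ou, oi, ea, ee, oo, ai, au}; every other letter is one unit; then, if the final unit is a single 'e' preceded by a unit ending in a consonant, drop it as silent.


Word: "fish" (4 letters)
Left-to-right scan:
  (1) 'f' (letter)
  (2) 'i' (letter)
  (3) 'sh' (digraph)
Units from scan: 3
Sound units = 3 units


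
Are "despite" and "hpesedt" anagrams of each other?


Word 1: "despite" → sorted: deeipst
Word 2: "hpesedt" → sorted: deehpst
Same letters? deeipst != deehpst
Anagram = No


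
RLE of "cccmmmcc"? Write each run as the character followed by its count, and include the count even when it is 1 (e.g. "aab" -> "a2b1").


String: "cccmmmcc"
Scanning for consecutive runs:
  'c' x 3
  'm' x 3
  'c' x 2
RLE = "c3m3c2"


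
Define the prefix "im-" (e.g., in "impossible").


Prefix: im-
As in: impossible -> im- + possible
Meaning = not / into


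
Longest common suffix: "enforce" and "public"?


Word 1: "enforce"
Word 2: "public"
Comparing from end:
  Pos -1: 'e' != 'c' (stop)
LCS = "" (length 0)


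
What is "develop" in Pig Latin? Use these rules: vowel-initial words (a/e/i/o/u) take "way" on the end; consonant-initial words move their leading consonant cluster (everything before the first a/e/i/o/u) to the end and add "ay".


Word: "develop"
Starts with consonant(s) → move to end, add 'ay'
Consonant cluster: "d"
Pig Latin = "evelopday"


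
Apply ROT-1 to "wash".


Word: "wash"
Shift: 1
Each letter → (letter + shift) mod 26:
  'w' (22) + 1 = 23 → 'x'
  'a' (0) + 1 = 1 → 'b'
  's' (18) + 1 = 19 → 't'
  'h' (7) + 1 = 8 → 'i'
Result = "xbti"


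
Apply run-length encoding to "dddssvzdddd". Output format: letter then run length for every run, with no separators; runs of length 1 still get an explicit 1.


String: "dddssvzdddd"
Scanning for consecutive runs:
  'd' x 3
  's' x 2
  'v' x 1
  'z' x 1
  'd' x 4
RLE = "d3s2v1z1d4"


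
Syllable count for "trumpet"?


Word: "trumpet"
Syllable breakdown: trum-pet
Counting: 2 parts
= 2 syllables


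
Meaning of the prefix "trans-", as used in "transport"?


Prefix: trans-
Example: transport = trans- + port
Meaning = across


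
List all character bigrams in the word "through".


Word: "through" (length 7)
Number of bigrams = 7 - 2 + 1 = 6
  Position 0: "th"
  Position 1: "hr"
  Position 2: "ro"
  Position 3: "ou"
  Position 4: "ug"
  Position 5: "gh"
Bigrams = "th", "hr", "ro", "ou", "ug", "gh"


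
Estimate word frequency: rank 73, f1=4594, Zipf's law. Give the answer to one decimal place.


Zipf's law: f(r) = f(1) / r
f(1) = 4594
f(73) = 4594 / 73
= 62.9 occurrences


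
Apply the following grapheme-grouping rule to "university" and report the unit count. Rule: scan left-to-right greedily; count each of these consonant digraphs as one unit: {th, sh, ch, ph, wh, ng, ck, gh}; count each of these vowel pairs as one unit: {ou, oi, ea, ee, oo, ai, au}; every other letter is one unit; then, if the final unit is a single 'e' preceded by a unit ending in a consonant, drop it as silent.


Word: "university" (10 letters)
Left-to-right scan:
  1. 'u' (letter)
  2. 'n' (letter)
  3. 'i' (letter)
  4. 'v' (letter)
  5. 'e' (letter)
  6. 'r' (letter)
  7. 's' (letter)
  8. 'i' (letter)
  9. 't' (letter)
  10. 'y' (letter)
Units from scan: 10
Sound units = 10 units


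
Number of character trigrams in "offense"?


Word: "offense" (length 7)
Number of 3-grams = length - 3 + 1 = 7 - 3 + 1
= 5


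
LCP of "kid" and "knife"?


Word 1: "kid"
Word 2: "knife"
Comparing from start:
  Pos 0: 'k' == 'k'
  Pos 1: 'i' != 'n' (stop)
LCP = "k" (length 1)


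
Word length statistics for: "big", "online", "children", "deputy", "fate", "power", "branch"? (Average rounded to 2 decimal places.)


Lengths: "big"=3, "online"=6, "children"=8, "deputy"=6, "fate"=4, "power"=5, "branch"=6
Sum = 38, Count = 7
Average = 38/7 = 5.43
= avg=5.43, min=3, max=8


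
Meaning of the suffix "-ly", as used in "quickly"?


Suffix: -ly
Example: quickly (quick + -ly)
Meaning = in a manner


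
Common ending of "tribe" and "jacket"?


Word 1: "tribe"
Word 2: "jacket"
Comparing from end:
  Pos -1: 'e' != 't' (stop)
LCS = "" (length 0)


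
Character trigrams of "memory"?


Word: "memory" (length 6)
Number of trigrams = 6 - 3 + 1 = 4
  Position 0: "mem"
  Position 1: "emo"
  Position 2: "mor"
  Position 3: "ory"
Trigrams = "mem", "emo", "mor", "ory"


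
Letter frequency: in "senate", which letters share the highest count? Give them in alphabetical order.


Word: "senate"
Letter counts:
  'a': 1
  'e': 2
  'n': 1
  's': 1
  't': 1
Maximum count = 2
Most frequent = 'e' (2 times each)


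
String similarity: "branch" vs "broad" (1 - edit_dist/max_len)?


Word 1: "branch" (length 6)
Word 2: "broad" (length 5)
One optimal edit sequence:
  1. keep 'b'
  2. keep 'r'
  3. delete 'a'  (+1)
  4. substitute 'n' -> 'o'  (+1)
  5. substitute 'c' -> 'a'  (+1)
  6. substitute 'h' -> 'd'  (+1)
Edit distance = 4
Max length = max(6, 5) = 6
Similarity = 1 - 4/6
= 0.3333


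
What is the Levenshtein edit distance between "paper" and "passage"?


Word 1: "paper" (length 5)
Word 2: "passage" (length 7)
One optimal edit sequence (insert/delete/substitute each cost 1):
  1. keep 'p'
  2. keep 'a'
  3. insert 's'  (+1)
  4. insert 's'  (+1)
  5. substitute 'p' -> 'a'  (+1)
  6. substitute 'e' -> 'g'  (+1)
  7. substitute 'r' -> 'e'  (+1)
Total edit operations: 5
Edit distance = 5


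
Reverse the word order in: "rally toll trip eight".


Original: "rally toll trip eight"
Words (1..n): rally | toll | trip | eight
Reversed (n..1): eight | trip | toll | rally
Result = "eight trip toll rally"


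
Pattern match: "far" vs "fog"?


Pattern of "far": [0, 1, 2]
Pattern of "fog": [0, 1, 2]
Patterns match
Same pattern = Yes


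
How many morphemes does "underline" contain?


Word: "underline"
Morphemes: under- + line
Each morpheme carries meaning
= 2 morphemes


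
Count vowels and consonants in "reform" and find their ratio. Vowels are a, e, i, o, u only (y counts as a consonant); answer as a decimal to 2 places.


Word: "reform"
Vowels (a,e,i,o,u): 2
Consonants: 4
Ratio = 2/4
= 0.50


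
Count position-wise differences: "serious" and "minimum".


Comparing character by character (same length = 7):
  Pos 0: 's' vs 'm' !=
  Pos 1: 'e' vs 'i' !=
  Pos 2: 'r' vs 'n' !=
  Pos 3: 'i' vs 'i' =
  Pos 4: 'o' vs 'm' !=
  Pos 5: 'u' vs 'u' =
  Pos 6: 's' vs 'm' !=
Hamming distance = 5


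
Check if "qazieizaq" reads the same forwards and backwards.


Word: "qazieizaq"
Reversed: "qazieizaq"
Forward == Backward? qazieizaq == qazieizaq
Palindrome = Yes


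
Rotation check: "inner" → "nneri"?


Word: "inner", Candidate: "nneri"
Method: check if candidate is substring of word+word
"innerinner" contains "nneri"? Yes
Is rotation = Yes


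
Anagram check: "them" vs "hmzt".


Word 1: "them" → sorted: ehmt
Word 2: "hmzt" → sorted: hmtz
Same letters? ehmt != hmtz
Anagram = No


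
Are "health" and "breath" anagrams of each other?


Word 1: "health" → sorted: aehhlt
Word 2: "breath" → sorted: abehrt
Same letters? aehhlt != abehrt
Anagram = No


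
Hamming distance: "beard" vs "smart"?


Comparing character by character (same length = 5):
  Pos 0: 'b' vs 's' !=
  Pos 1: 'e' vs 'm' !=
  Pos 2: 'a' vs 'a' =
  Pos 3: 'r' vs 'r' =
  Pos 4: 'd' vs 't' !=
Hamming distance = 3


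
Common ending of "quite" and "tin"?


Word 1: "quite"
Word 2: "tin"
Comparing from end:
  Pos -1: 'e' != 'n' (stop)
LCS = "" (length 0)


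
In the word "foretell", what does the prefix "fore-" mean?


Prefix: fore-
As in: foretell -> fore- + tell
Meaning = before


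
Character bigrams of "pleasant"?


Word: "pleasant" (length 8)
Number of bigrams = 8 - 2 + 1 = 7
  Position 0: "pl"
  Position 1: "le"
  Position 2: "ea"
  Position 3: "as"
  Position 4: "sa"
  Position 5: "an"
  Position 6: "nt"
Bigrams = "pl", "le", "ea", "as", "sa", "an", "nt"


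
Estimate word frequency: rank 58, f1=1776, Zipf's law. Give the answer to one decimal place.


Zipf's law: f(r) = f(1) / r
f(1) = 1776
f(58) = 1776 / 58
= 30.6 occurrences


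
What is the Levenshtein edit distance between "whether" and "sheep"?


Word 1: "whether" (length 7)
Word 2: "sheep" (length 5)
One optimal edit sequence (insert/delete/substitute each cost 1):
  1. substitute 'w' -> 's'  (+1)
  2. keep 'h'
  3. keep 'e'
  4. delete 't'  (+1)
  5. delete 'h'  (+1)
  6. keep 'e'
  7. substitute 'r' -> 'p'  (+1)
Total edit operations: 4
Edit distance = 4


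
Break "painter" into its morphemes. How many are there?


Word: "painter"
Morphemes: paint | -er
Each morpheme carries meaning
= 2 morphemes


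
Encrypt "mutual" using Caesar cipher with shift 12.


Word: "mutual"
Shift: 12
Each letter → (letter + shift) mod 26:
  'm' (12) + 12 = 24 → 'y'
  'u' (20) + 12 = 6 → 'g'
  't' (19) + 12 = 5 → 'f'
  'u' (20) + 12 = 6 → 'g'
  'a' (0) + 12 = 12 → 'm'
  'l' (11) + 12 = 23 → 'x'
Result = "ygfgmx"


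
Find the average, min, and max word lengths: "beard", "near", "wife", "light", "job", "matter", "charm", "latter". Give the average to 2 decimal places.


Lengths: "beard"=5, "near"=4, "wife"=4, "light"=5, "job"=3, "matter"=6, "charm"=5, "latter"=6
Sum = 38, Count = 8
Average = 38/8 = 4.75
= avg=4.75, min=3, max=6


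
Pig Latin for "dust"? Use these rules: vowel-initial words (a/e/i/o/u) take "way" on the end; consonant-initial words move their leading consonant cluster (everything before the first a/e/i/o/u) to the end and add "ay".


Word: "dust"
Starts with consonant(s) → move to end, add 'ay'
Consonant cluster: "d"
Pig Latin = "ustday"


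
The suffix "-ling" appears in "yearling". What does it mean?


Suffix: -ling
As in: yearling -> year + -ling
Meaning = small / young


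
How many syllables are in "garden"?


Word: "garden"
Syllable breakdown: gar-den
Counting: 2 parts
= 2 syllables


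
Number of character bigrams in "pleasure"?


Word: "pleasure" (length 8)
Number of 2-grams = length - 2 + 1 = 8 - 2 + 1
= 7


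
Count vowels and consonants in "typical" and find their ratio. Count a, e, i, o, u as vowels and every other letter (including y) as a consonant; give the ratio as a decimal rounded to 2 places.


Word: "typical"
Vowels (a,e,i,o,u): 2
Consonants: 5
Ratio = 2/5
= 0.40


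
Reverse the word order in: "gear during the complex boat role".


Original: "gear during the complex boat role"
Words (1..n): gear | during | the | complex | boat | role
Reversed (n..1): role | boat | complex | the | during | gear
Result = "role boat complex the during gear"


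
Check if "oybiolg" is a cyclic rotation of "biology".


Word: "biology", Candidate: "oybiolg"
Method: check if candidate is substring of word+word
"biologybiology" contains "oybiolg"? No
Is rotation = No


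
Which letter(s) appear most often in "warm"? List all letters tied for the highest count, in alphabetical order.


Word: "warm"
Letter counts:
  'a': 1
  'm': 1
  'r': 1
  'w': 1
Maximum count = 1
Most frequent = 'a', 'm', 'r', 'w' (1 time each)


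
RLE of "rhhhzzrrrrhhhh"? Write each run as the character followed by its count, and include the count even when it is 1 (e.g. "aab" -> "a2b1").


String: "rhhhzzrrrrhhhh"
Scanning for consecutive runs:
  'r' x 1
  'h' x 3
  'z' x 2
  'r' x 4
  'h' x 4
RLE = "r1h3z2r4h4"


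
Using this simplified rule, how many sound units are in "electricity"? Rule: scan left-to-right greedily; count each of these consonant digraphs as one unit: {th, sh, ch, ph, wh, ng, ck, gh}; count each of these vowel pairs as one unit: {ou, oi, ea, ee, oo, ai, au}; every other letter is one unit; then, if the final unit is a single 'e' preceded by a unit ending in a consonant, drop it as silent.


Word: "electricity" (11 letters)
Left-to-right scan:
  (1) 'e' (letter)
  (2) 'l' (letter)
  (3) 'e' (letter)
  (4) 'c' (letter)
  (5) 't' (letter)
  (6) 'r' (letter)
  (7) 'i' (letter)
  (8) 'c' (letter)
  (9) 'i' (letter)
  (10) 't' (letter)
  (11) 'y' (letter)
Units from scan: 11
Sound units = 11 units


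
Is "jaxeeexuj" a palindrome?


Word: "jaxeeexuj"
Reversed: "juxeeexaj"
Forward == Backward? jaxeeexuj != juxeeexaj
Palindrome = No


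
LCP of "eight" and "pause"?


Word 1: "eight"
Word 2: "pause"
Comparing from start:
  Pos 0: 'e' != 'p' (stop)
LCP = "" (length 0)


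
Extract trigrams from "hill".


Word: "hill" (length 4)
Number of trigrams = 4 - 3 + 1 = 2
  Position 0: "hil"
  Position 1: "ill"
Trigrams = "hil", "ill"


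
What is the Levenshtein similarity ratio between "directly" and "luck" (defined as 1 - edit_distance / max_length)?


Word 1: "directly" (length 8)
Word 2: "luck" (length 4)
One optimal edit sequence:
  1. delete 'd'  (+1)
  2. delete 'i'  (+1)
  3. substitute 'r' -> 'l'  (+1)
  4. substitute 'e' -> 'u'  (+1)
  5. keep 'c'
  6. delete 't'  (+1)
  7. delete 'l'  (+1)
  8. substitute 'y' -> 'k'  (+1)
Edit distance = 7
Max length = max(8, 4) = 8
Similarity = 1 - 7/8
= 0.1250


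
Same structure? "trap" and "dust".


Pattern of "trap": [0, 1, 2, 3]
Pattern of "dust": [0, 1, 2, 3]
Patterns match
Same pattern = Yes


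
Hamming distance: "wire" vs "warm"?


Comparing character by character (same length = 4):
  Pos 0: 'w' vs 'w' =
  Pos 1: 'i' vs 'a' !=
  Pos 2: 'r' vs 'r' =
  Pos 3: 'e' vs 'm' !=
Hamming distance = 2


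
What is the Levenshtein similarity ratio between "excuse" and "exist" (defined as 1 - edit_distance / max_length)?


Word 1: "excuse" (length 6)
Word 2: "exist" (length 5)
One optimal edit sequence:
  1. keep 'e'
  2. keep 'x'
  3. delete 'c'  (+1)
  4. substitute 'u' -> 'i'  (+1)
  5. keep 's'
  6. substitute 'e' -> 't'  (+1)
Edit distance = 3
Max length = max(6, 5) = 6
Similarity = 1 - 3/6
= 0.5000


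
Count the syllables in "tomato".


Word: "tomato"
Syllable breakdown: to · ma · to
Counting: 3 parts
= 3 syllables


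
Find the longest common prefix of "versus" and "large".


Word 1: "versus"
Word 2: "large"
Comparing from start:
  Pos 0: 'v' != 'l' (stop)
LCP = "" (length 0)


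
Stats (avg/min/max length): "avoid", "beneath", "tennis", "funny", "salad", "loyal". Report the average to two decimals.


Lengths: "avoid"=5, "beneath"=7, "tennis"=6, "funny"=5, "salad"=5, "loyal"=5
Sum = 33, Count = 6
Average = 33/6 = 5.50
= avg=5.50, min=5, max=7


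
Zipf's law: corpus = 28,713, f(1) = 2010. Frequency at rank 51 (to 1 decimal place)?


Zipf's law: f(r) = f(1) / r
f(1) = 2010
f(51) = 2010 / 51
= 39.4 occurrences


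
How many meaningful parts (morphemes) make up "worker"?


Word: "worker"
Morphemes: work + -er
Each morpheme carries meaning
= 2 morphemes


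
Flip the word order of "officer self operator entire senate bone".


Original: "officer self operator entire senate bone"
Words (1..n): officer | self | operator | entire | senate | bone
Reversed (n..1): bone | senate | entire | operator | self | officer
Result = "bone senate entire operator self officer"


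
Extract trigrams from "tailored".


Word: "tailored" (length 8)
Number of trigrams = 8 - 3 + 1 = 6
  Position 0: "tai"
  Position 1: "ail"
  Position 2: "ilo"
  Position 3: "lor"
  Position 4: "ore"
  Position 5: "red"
Trigrams = "tai", "ail", "ilo", "lor", "ore", "red"


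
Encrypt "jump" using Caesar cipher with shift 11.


Word: "jump"
Shift: 11
Each letter → (letter + shift) mod 26:
  'j' (9) + 11 = 20 → 'u'
  'u' (20) + 11 = 5 → 'f'
  'm' (12) + 11 = 23 → 'x'
  'p' (15) + 11 = 0 → 'a'
Result = "ufxa"


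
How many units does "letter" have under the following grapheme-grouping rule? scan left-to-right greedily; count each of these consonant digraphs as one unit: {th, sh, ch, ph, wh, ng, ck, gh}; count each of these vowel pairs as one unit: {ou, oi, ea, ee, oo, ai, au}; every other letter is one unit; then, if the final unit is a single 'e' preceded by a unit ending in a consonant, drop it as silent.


Word: "letter" (6 letters)
Left-to-right scan:
  [1] 'l' (letter)
  [2] 'e' (letter)
  [3] 't' (letter)
  [4] 't' (letter)
  [5] 'e' (letter)
  [6] 'r' (letter)
Units from scan: 6
Sound units = 6 units


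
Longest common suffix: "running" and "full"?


Word 1: "running"
Word 2: "full"
Comparing from end:
  Pos -1: 'g' != 'l' (stop)
LCS = "" (length 0)


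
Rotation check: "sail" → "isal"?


Word: "sail", Candidate: "isal"
Method: check if candidate is substring of word+word
"sailsail" contains "isal"? No
Is rotation = No


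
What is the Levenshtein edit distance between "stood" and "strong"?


Word 1: "stood" (length 5)
Word 2: "strong" (length 6)
One optimal edit sequence (insert/delete/substitute each cost 1):
  1. keep 's'
  2. keep 't'
  3. insert 'r'  (+1)
  4. keep 'o'
  5. substitute 'o' -> 'n'  (+1)
  6. substitute 'd' -> 'g'  (+1)
Total edit operations: 3
Edit distance = 3


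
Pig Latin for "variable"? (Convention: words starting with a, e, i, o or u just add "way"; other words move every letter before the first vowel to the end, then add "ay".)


Word: "variable"
Starts with consonant(s) → move to end, add 'ay'
Consonant cluster: "v"
Pig Latin = "ariablevay"


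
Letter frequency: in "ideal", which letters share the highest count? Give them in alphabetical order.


Word: "ideal"
Letter counts:
  'a': 1
  'd': 1
  'e': 1
  'i': 1
  'l': 1
Maximum count = 1
Most frequent = 'a', 'd', 'e', 'i', 'l' (1 time each)


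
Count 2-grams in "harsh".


Word: "harsh" (length 5)
Number of 2-grams = length - 2 + 1 = 5 - 2 + 1
= 4


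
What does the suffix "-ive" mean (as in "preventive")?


Suffix: -ive
Example: preventive = prevent + -ive
Meaning = tending to


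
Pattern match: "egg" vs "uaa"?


Pattern of "egg": [0, 1, 1]
Pattern of "uaa": [0, 1, 1]
Patterns match
Same pattern = Yes


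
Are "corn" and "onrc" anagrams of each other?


Word 1: "corn" → sorted: cnor
Word 2: "onrc" → sorted: cnor
Same letters? cnor == cnor
Anagram = Yes


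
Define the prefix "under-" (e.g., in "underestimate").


Prefix: under-
Example: underestimate (under- + estimate)
Meaning = insufficient


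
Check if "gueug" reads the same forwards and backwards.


Word: "gueug"
Reversed: "gueug"
Forward == Backward? gueug == gueug
Palindrome = Yes


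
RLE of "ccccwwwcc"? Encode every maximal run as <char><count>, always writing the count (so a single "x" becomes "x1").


String: "ccccwwwcc"
Scanning for consecutive runs:
  'c' x 4
  'w' x 3
  'c' x 2
RLE = "c4w3c2"


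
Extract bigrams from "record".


Word: "record" (length 6)
Number of bigrams = 6 - 2 + 1 = 5
  Position 0: "re"
  Position 1: "ec"
  Position 2: "co"
  Position 3: "or"
  Position 4: "rd"
Bigrams = "re", "ec", "co", "or", "rd"


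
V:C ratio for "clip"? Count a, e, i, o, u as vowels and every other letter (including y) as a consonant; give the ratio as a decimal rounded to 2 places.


Word: "clip"
Vowels (a,e,i,o,u): 1
Consonants: 3
Ratio = 1/3
= 0.33


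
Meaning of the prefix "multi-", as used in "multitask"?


Prefix: multi-
Example: multitask = multi- + task
Meaning = many


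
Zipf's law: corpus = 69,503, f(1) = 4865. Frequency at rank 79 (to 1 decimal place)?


Zipf's law: f(r) = f(1) / r
f(1) = 4865
f(79) = 4865 / 79
= 61.6 occurrences


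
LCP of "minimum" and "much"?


Word 1: "minimum"
Word 2: "much"
Comparing from start:
  Pos 0: 'm' == 'm'
  Pos 1: 'i' != 'u' (stop)
LCP = "m" (length 1)


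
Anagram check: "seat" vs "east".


Word 1: "seat" → sorted: aest
Word 2: "east" → sorted: aest
Same letters? aest == aest
Anagram = Yes


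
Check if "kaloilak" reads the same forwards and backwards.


Word: "kaloilak"
Reversed: "kaliolak"
Forward == Backward? kaloilak != kaliolak
Palindrome = No


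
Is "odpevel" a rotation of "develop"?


Word: "develop", Candidate: "odpevel"
Method: check if candidate is substring of word+word
"developdevelop" contains "odpevel"? No
Is rotation = No


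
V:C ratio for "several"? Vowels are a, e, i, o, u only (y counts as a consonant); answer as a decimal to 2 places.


Word: "several"
Vowels (a,e,i,o,u): 3
Consonants: 4
Ratio = 3/4
= 0.75


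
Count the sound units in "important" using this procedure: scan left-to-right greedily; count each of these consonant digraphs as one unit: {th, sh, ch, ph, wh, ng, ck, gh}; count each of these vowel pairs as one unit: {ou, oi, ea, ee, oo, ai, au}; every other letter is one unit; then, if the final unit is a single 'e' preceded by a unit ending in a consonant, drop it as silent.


Word: "important" (9 letters)
Left-to-right scan:
  1. 'i' (letter)
  2. 'm' (letter)
  3. 'p' (letter)
  4. 'o' (letter)
  5. 'r' (letter)
  6. 't' (letter)
  7. 'a' (letter)
  8. 'n' (letter)
  9. 't' (letter)
Units from scan: 9
Sound units = 9 units


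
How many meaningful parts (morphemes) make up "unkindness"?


Word: "unkindness"
Morphemes: un- | kind | -ness
Each morpheme carries meaning
= 3 morphemes


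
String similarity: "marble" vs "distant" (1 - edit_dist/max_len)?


Word 1: "marble" (length 6)
Word 2: "distant" (length 7)
One optimal edit sequence:
  1. insert 'd'  (+1)
  2. substitute 'm' -> 'i'  (+1)
  3. substitute 'a' -> 's'  (+1)
  4. substitute 'r' -> 't'  (+1)
  5. substitute 'b' -> 'a'  (+1)
  6. substitute 'l' -> 'n'  (+1)
  7. substitute 'e' -> 't'  (+1)
Edit distance = 7
Max length = max(6, 7) = 7
Similarity = 1 - 7/7
= 0.0000


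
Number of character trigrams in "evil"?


Word: "evil" (length 4)
Number of 3-grams = length - 3 + 1 = 4 - 3 + 1
= 2


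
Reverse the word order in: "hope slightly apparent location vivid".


Original: "hope slightly apparent location vivid"
Words (1..n): hope | slightly | apparent | location | vivid
Reversed (n..1): vivid | location | apparent | slightly | hope
Result = "vivid location apparent slightly hope"


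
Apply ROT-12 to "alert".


Word: "alert"
Shift: 12
Each letter → (letter + shift) mod 26:
  'a' (0) + 12 = 12 → 'm'
  'l' (11) + 12 = 23 → 'x'
  'e' (4) + 12 = 16 → 'q'
  'r' (17) + 12 = 3 → 'd'
  't' (19) + 12 = 5 → 'f'
Result = "mxqdf"


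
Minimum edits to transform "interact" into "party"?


Word 1: "interact" (length 8)
Word 2: "party" (length 5)
One optimal edit sequence (insert/delete/substitute each cost 1):
  1. delete 'i'  (+1)
  2. delete 'n'  (+1)
  3. substitute 't' -> 'p'  (+1)
  4. substitute 'e' -> 'a'  (+1)
  5. keep 'r'
  6. delete 'a'  (+1)
  7. substitute 'c' -> 't'  (+1)
  8. substitute 't' -> 'y'  (+1)
Total edit operations: 7
Edit distance = 7


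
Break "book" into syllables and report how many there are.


Word: "book"
Syllable breakdown: book
Counting: 1 part
= 1 syllable


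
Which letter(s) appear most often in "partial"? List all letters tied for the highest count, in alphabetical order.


Word: "partial"
Letter counts:
  'a': 2
  'i': 1
  'l': 1
  'p': 1
  'r': 1
  't': 1
Maximum count = 2
Most frequent = 'a' (2 times each)


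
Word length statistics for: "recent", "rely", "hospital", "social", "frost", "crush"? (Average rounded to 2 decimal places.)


Lengths: "recent"=6, "rely"=4, "hospital"=8, "social"=6, "frost"=5, "crush"=5
Sum = 34, Count = 6
Average = 34/6 = 5.67
= avg=5.67, min=4, max=8


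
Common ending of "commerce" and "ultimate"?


Word 1: "commerce"
Word 2: "ultimate"
Comparing from end:
  Pos -1: 'e' == 'e'
  Pos -2: 'c' != 't' (stop)
LCS = "e" (length 1)


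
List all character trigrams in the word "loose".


Word: "loose" (length 5)
Number of trigrams = 5 - 3 + 1 = 3
  Position 0: "loo"
  Position 1: "oos"
  Position 2: "ose"
Trigrams = "loo", "oos", "ose"
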